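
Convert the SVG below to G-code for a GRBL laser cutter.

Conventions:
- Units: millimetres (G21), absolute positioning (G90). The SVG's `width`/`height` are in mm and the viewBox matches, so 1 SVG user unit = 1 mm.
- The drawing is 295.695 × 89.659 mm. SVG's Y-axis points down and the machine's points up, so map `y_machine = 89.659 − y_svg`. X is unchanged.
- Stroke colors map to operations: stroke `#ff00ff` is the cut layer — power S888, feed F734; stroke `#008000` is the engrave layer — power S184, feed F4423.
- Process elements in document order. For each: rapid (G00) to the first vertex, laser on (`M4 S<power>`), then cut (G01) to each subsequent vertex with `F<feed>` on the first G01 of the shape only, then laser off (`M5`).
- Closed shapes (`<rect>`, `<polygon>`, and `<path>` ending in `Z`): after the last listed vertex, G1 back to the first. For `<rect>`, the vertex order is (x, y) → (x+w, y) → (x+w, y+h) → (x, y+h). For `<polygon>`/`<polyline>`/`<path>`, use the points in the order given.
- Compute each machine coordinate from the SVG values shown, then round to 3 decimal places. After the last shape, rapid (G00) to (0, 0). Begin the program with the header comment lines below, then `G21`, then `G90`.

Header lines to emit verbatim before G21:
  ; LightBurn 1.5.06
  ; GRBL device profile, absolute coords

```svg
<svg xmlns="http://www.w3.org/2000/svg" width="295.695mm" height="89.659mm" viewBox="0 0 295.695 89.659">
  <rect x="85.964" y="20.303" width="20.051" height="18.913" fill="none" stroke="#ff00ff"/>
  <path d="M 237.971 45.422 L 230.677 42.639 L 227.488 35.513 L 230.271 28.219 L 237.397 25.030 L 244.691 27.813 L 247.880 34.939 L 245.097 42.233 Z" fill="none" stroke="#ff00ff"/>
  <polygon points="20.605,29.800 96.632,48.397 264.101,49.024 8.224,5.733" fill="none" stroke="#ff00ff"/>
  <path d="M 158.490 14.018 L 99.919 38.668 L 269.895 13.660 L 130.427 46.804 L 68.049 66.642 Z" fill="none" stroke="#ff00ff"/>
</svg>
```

1 u = 1 mm; y_m = 89.659 − y.

[1] `<rect>` rectangle, #ff00ff→cut S888 F734: (85.964,69.356) → (106.015,69.356) → (106.015,50.443) → (85.964,50.443) → (85.964,69.356) (closed)

[2] `<path>` regular polygon, #ff00ff→cut S888 F734: (237.971,44.237) → (230.677,47.020) → (227.488,54.146) → (230.271,61.440) → (237.397,64.629) → (244.691,61.846) → (247.880,54.720) → (245.097,47.426) → (237.971,44.237) (closed)

[3] `<polygon>` closed polygon, #ff00ff→cut S888 F734: (20.605,59.859) → (96.632,41.262) → (264.101,40.635) → (8.224,83.926) → (20.605,59.859) (closed)

[4] `<path>` closed polygon, #ff00ff→cut S888 F734: (158.490,75.641) → (99.919,50.991) → (269.895,75.999) → (130.427,42.855) → (68.049,23.017) → (158.490,75.641) (closed)

; LightBurn 1.5.06
; GRBL device profile, absolute coords
G21
G90
G00 X85.964 Y69.356
M4 S888
G01 X106.015 Y69.356 F734
G01 X106.015 Y50.443
G01 X85.964 Y50.443
G01 X85.964 Y69.356
M5
G00 X237.971 Y44.237
M4 S888
G01 X230.677 Y47.020 F734
G01 X227.488 Y54.146
G01 X230.271 Y61.440
G01 X237.397 Y64.629
G01 X244.691 Y61.846
G01 X247.880 Y54.720
G01 X245.097 Y47.426
G01 X237.971 Y44.237
M5
G00 X20.605 Y59.859
M4 S888
G01 X96.632 Y41.262 F734
G01 X264.101 Y40.635
G01 X8.224 Y83.926
G01 X20.605 Y59.859
M5
G00 X158.490 Y75.641
M4 S888
G01 X99.919 Y50.991 F734
G01 X269.895 Y75.999
G01 X130.427 Y42.855
G01 X68.049 Y23.017
G01 X158.490 Y75.641
M5
G00 X0.000 Y0.000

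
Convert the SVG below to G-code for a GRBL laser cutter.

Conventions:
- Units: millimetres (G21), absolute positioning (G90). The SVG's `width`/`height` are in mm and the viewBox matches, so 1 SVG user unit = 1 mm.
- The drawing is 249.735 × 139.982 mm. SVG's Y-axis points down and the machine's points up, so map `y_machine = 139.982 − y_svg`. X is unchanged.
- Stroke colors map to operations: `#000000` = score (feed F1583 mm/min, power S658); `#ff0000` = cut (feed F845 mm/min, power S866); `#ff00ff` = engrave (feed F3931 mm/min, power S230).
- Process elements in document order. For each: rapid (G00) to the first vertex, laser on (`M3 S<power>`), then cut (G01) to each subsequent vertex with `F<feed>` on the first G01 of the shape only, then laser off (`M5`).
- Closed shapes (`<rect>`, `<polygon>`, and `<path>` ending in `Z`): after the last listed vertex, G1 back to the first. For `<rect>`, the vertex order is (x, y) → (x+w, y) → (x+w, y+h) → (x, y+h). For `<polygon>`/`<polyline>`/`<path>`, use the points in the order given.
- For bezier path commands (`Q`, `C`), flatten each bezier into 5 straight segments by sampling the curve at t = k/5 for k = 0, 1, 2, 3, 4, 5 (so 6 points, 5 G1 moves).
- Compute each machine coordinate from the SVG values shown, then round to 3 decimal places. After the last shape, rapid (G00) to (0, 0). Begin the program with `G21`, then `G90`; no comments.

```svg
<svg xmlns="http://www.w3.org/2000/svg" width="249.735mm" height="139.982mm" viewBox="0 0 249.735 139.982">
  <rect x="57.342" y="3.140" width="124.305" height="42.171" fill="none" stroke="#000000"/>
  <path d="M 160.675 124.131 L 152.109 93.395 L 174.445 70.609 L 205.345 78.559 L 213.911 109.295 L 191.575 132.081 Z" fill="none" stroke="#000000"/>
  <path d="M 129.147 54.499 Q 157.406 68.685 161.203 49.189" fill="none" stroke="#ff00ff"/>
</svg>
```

G21
G90
G00 X57.342 Y136.842
M3 S658
G01 X181.647 Y136.842 F1583
G01 X181.647 Y94.671
G01 X57.342 Y94.671
G01 X57.342 Y136.842
M5
G00 X160.675 Y15.851
M3 S658
G01 X152.109 Y46.587 F1583
G01 X174.445 Y69.373
G01 X205.345 Y61.423
G01 X213.911 Y30.687
G01 X191.575 Y7.901
G01 X160.675 Y15.851
M5
G00 X129.147 Y85.483
M3 S230
G01 X139.472 Y81.156 F3931
G01 X147.840 Y79.523
G01 X154.251 Y80.585
G01 X158.706 Y84.342
G01 X161.203 Y90.793
M5
G00 X0.000 Y0.000

1 u = 1 mm; y_m = 139.982 − y.

[1] `<rect>` rectangle, #000000→score S658 F1583: (57.342,136.842) → (181.647,136.842) → (181.647,94.671) → (57.342,94.671) → (57.342,136.842) (closed)

[2] `<path>` regular polygon, #000000→score S658 F1583: (160.675,15.851) → (152.109,46.587) → (174.445,69.373) → (205.345,61.423) → (213.911,30.687) → (191.575,7.901) → (160.675,15.851) (closed)

[3] `<path>` quadratic bezier, #ff00ff→engrave S230 F3931: (129.147,85.483) → (139.472,81.156) → (147.840,79.523) → (154.251,80.585) → (158.706,84.342) → (161.203,90.793)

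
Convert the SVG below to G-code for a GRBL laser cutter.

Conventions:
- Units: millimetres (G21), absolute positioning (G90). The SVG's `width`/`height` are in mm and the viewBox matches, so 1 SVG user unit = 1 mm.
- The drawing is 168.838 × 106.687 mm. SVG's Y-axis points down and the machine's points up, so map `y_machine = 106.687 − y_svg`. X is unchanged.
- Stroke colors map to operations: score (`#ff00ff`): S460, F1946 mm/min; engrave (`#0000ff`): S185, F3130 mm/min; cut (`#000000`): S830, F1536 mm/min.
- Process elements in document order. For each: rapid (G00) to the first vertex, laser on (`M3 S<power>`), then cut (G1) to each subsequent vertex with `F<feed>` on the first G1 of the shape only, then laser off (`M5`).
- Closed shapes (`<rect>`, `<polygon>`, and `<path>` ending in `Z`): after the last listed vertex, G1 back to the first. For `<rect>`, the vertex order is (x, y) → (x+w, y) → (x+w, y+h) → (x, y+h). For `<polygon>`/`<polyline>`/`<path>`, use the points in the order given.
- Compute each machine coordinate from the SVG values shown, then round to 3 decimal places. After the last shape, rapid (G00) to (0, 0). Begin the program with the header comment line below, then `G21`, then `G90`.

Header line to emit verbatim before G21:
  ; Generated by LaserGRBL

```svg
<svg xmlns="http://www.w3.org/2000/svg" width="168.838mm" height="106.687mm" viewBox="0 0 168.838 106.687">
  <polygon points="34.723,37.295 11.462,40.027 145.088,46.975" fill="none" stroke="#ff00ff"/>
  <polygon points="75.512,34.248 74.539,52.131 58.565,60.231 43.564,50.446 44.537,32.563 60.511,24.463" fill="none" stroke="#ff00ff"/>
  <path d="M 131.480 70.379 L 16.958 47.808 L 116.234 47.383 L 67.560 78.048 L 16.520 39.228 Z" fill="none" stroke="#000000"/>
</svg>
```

1 u = 1 mm; y_m = 106.687 − y.

[1] `<polygon>` closed polygon, #ff00ff→score S460 F1946: (34.723,69.392) → (11.462,66.660) → (145.088,59.712) → (34.723,69.392) (closed)

[2] `<polygon>` regular polygon, #ff00ff→score S460 F1946: (75.512,72.439) → (74.539,54.556) → (58.565,46.456) → (43.564,56.241) → (44.537,74.124) → (60.511,82.224) → (75.512,72.439) (closed)

[3] `<path>` closed polygon, #000000→cut S830 F1536: (131.480,36.308) → (16.958,58.879) → (116.234,59.304) → (67.560,28.639) → (16.520,67.459) → (131.480,36.308) (closed)

; Generated by LaserGRBL
G21
G90
G00 X34.723 Y69.392
M3 S460
G1 X11.462 Y66.660 F1946
G1 X145.088 Y59.712
G1 X34.723 Y69.392
M5
G00 X75.512 Y72.439
M3 S460
G1 X74.539 Y54.556 F1946
G1 X58.565 Y46.456
G1 X43.564 Y56.241
G1 X44.537 Y74.124
G1 X60.511 Y82.224
G1 X75.512 Y72.439
M5
G00 X131.480 Y36.308
M3 S830
G1 X16.958 Y58.879 F1536
G1 X116.234 Y59.304
G1 X67.560 Y28.639
G1 X16.520 Y67.459
G1 X131.480 Y36.308
M5
G00 X0.000 Y0.000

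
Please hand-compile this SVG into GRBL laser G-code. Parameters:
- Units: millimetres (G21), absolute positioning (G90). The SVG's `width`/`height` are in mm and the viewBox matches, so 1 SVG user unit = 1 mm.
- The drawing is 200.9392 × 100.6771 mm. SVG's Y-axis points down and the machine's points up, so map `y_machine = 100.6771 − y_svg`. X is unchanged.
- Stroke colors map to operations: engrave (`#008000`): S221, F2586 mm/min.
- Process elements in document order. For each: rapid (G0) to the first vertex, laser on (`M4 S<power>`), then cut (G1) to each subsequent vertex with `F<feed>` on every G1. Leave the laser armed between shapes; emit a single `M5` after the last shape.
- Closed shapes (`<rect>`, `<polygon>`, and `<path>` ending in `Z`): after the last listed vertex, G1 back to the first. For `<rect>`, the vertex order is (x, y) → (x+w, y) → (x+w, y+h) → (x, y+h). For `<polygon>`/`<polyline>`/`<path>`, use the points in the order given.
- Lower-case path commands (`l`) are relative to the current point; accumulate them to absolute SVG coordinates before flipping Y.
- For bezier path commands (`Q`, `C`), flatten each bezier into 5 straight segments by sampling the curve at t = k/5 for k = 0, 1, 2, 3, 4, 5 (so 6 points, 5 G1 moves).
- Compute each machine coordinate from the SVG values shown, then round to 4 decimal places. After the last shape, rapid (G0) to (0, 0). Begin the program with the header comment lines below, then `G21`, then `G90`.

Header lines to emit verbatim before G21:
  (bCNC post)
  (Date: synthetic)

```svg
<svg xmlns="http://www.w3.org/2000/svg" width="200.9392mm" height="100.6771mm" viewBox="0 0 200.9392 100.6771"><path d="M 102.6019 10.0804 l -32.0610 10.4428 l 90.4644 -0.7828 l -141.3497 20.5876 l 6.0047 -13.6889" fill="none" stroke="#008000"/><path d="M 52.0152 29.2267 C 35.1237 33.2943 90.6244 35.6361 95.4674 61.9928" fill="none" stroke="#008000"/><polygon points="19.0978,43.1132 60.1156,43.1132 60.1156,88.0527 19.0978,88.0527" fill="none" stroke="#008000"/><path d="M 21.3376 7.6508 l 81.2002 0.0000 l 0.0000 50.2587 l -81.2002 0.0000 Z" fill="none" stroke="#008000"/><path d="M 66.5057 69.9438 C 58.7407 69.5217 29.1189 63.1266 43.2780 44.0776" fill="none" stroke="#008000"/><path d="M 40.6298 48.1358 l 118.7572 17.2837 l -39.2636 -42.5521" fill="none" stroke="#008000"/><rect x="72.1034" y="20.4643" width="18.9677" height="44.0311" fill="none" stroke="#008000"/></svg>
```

(bCNC post)
(Date: synthetic)
G21
G90
G0 X102.6019 Y90.5967
M4 S221
G1 X70.5409 Y80.1539 F2586
G1 X161.0053 Y80.9367 F2586
G1 X19.6556 Y60.3491 F2586
G1 X25.6603 Y74.0380 F2586
G0 X52.0152 Y71.4504
M4 S221
G1 X49.5830 Y69.0110 F2586
G1 X58.6185 Y65.7503 F2586
G1 X73.2153 Y60.4326 F2586
G1 X87.4671 Y51.8225 F2586
G1 X95.4674 Y38.6843 F2586
G0 X19.0978 Y57.5639
M4 S221
G1 X60.1156 Y57.5639 F2586
G1 X60.1156 Y12.6244 F2586
G1 X19.0978 Y12.6244 F2586
G1 X19.0978 Y57.5639 F2586
G0 X21.3376 Y93.0263
M4 S221
G1 X102.5378 Y93.0263 F2586
G1 X102.5378 Y42.7676 F2586
G1 X21.3376 Y42.7676 F2586
G1 X21.3376 Y93.0263 F2586
G0 X66.5057 Y30.7333
M4 S221
G1 X59.7490 Y31.7568 F2586
G1 X50.8972 Y34.5344 F2586
G1 X43.1011 Y39.3870 F2586
G1 X39.5111 Y46.6351 F2586
G1 X43.2780 Y56.5995 F2586
G0 X40.6298 Y52.5413
M4 S221
G1 X159.3870 Y35.2576 F2586
G1 X120.1234 Y77.8097 F2586
G0 X72.1034 Y80.2128
M4 S221
G1 X91.0711 Y80.2128 F2586
G1 X91.0711 Y36.1817 F2586
G1 X72.1034 Y36.1817 F2586
G1 X72.1034 Y80.2128 F2586
M5
G0 X0.0000 Y0.0000

1 u = 1 mm; y_m = 100.6771 − y.

[1] `<path>` open polyline, #008000→engrave S221 F2586: (102.6019,90.5967) → (70.5409,80.1539) → (161.0053,80.9367) → (19.6556,60.3491) → (25.6603,74.0380)

[2] `<path>` cubic bezier, #008000→engrave S221 F2586: (52.0152,71.4504) → (49.5830,69.0110) → (58.6185,65.7503) → (73.2153,60.4326) → (87.4671,51.8225) → (95.4674,38.6843)

[3] `<polygon>` rectangle, #008000→engrave S221 F2586: (19.0978,57.5639) → (60.1156,57.5639) → (60.1156,12.6244) → (19.0978,12.6244) → (19.0978,57.5639) (closed)

[4] `<path>` rectangle, #008000→engrave S221 F2586: (21.3376,93.0263) → (102.5378,93.0263) → (102.5378,42.7676) → (21.3376,42.7676) → (21.3376,93.0263) (closed)

[5] `<path>` cubic bezier, #008000→engrave S221 F2586: (66.5057,30.7333) → (59.7490,31.7568) → (50.8972,34.5344) → (43.1011,39.3870) → (39.5111,46.6351) → (43.2780,56.5995)

[6] `<path>` open polyline, #008000→engrave S221 F2586: (40.6298,52.5413) → (159.3870,35.2576) → (120.1234,77.8097)

[7] `<rect>` rectangle, #008000→engrave S221 F2586: (72.1034,80.2128) → (91.0711,80.2128) → (91.0711,36.1817) → (72.1034,36.1817) → (72.1034,80.2128) (closed)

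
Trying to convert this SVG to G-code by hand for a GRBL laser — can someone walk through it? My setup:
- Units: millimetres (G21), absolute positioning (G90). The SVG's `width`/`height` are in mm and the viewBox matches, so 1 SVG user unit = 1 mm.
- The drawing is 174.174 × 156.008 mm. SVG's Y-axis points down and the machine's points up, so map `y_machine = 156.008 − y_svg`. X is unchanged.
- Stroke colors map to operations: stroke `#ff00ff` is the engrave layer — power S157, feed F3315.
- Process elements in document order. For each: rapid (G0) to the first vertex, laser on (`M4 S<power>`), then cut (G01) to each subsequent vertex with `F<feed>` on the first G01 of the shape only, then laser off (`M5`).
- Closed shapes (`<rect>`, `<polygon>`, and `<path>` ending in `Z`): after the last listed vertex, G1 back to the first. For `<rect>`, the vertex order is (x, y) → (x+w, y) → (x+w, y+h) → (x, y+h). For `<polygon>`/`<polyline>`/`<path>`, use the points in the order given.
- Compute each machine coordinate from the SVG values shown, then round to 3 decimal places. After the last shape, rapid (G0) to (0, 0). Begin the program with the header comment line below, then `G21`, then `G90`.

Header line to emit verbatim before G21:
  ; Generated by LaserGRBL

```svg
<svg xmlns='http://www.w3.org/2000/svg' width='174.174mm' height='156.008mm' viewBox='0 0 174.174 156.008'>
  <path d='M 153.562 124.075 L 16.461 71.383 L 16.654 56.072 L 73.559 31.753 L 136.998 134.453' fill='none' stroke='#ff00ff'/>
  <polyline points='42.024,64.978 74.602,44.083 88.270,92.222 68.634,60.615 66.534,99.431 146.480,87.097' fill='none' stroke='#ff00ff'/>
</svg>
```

1 u = 1 mm; y_m = 156.008 − y.

[1] `<path>` open polyline, #ff00ff→engrave S157 F3315: (153.562,31.933) → (16.461,84.625) → (16.654,99.936) → (73.559,124.255) → (136.998,21.555)

[2] `<polyline>` open polyline, #ff00ff→engrave S157 F3315: (42.024,91.030) → (74.602,111.925) → (88.270,63.786) → (68.634,95.393) → (66.534,56.577) → (146.480,68.911)

; Generated by LaserGRBL
G21
G90
G0 X153.562 Y31.933
M4 S157
G01 X16.461 Y84.625 F3315
G01 X16.654 Y99.936
G01 X73.559 Y124.255
G01 X136.998 Y21.555
M5
G0 X42.024 Y91.030
M4 S157
G01 X74.602 Y111.925 F3315
G01 X88.270 Y63.786
G01 X68.634 Y95.393
G01 X66.534 Y56.577
G01 X146.480 Y68.911
M5
G0 X0.000 Y0.000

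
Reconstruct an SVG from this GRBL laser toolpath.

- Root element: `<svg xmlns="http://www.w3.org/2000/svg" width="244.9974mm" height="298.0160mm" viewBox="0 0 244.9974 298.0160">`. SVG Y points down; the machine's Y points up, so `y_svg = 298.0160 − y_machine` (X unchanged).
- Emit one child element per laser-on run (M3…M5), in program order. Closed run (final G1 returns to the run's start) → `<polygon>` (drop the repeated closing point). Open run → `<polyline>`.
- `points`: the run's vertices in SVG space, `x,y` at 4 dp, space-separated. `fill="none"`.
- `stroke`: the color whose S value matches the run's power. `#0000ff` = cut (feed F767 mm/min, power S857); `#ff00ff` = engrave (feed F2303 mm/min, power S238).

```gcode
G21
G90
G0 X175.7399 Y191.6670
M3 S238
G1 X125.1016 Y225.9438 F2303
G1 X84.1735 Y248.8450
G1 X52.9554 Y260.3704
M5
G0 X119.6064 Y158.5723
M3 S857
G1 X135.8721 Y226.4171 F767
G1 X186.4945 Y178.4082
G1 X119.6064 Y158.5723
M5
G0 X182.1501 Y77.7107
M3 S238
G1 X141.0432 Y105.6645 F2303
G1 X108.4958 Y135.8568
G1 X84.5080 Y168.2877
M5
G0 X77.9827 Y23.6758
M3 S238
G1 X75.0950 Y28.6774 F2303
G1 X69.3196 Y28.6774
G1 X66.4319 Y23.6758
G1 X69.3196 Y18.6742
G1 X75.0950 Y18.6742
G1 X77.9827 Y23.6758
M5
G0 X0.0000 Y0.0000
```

y_svg = 298.0160 − y_m.

[1] S238→`#ff00ff` (engrave); open run; points: 175.7399,106.3490 125.1016,72.0722 84.1735,49.1710 52.9554,37.6456

[2] S857→`#0000ff` (cut); closed run; points: 119.6064,139.4437 135.8721,71.5989 186.4945,119.6078

[3] S238→`#ff00ff` (engrave); open run; points: 182.1501,220.3053 141.0432,192.3515 108.4958,162.1592 84.5080,129.7283

[4] S238→`#ff00ff` (engrave); closed run; points: 77.9827,274.3402 75.0950,269.3386 69.3196,269.3386 66.4319,274.3402 69.3196,279.3418 75.0950,279.3418

<svg xmlns="http://www.w3.org/2000/svg" width="244.9974mm" height="298.0160mm" viewBox="0 0 244.9974 298.0160">
  <polyline points="175.7399,106.3490 125.1016,72.0722 84.1735,49.1710 52.9554,37.6456" fill="none" stroke="#ff00ff"/>
  <polygon points="119.6064,139.4437 135.8721,71.5989 186.4945,119.6078" fill="none" stroke="#0000ff"/>
  <polyline points="182.1501,220.3053 141.0432,192.3515 108.4958,162.1592 84.5080,129.7283" fill="none" stroke="#ff00ff"/>
  <polygon points="77.9827,274.3402 75.0950,269.3386 69.3196,269.3386 66.4319,274.3402 69.3196,279.3418 75.0950,279.3418" fill="none" stroke="#ff00ff"/>
</svg>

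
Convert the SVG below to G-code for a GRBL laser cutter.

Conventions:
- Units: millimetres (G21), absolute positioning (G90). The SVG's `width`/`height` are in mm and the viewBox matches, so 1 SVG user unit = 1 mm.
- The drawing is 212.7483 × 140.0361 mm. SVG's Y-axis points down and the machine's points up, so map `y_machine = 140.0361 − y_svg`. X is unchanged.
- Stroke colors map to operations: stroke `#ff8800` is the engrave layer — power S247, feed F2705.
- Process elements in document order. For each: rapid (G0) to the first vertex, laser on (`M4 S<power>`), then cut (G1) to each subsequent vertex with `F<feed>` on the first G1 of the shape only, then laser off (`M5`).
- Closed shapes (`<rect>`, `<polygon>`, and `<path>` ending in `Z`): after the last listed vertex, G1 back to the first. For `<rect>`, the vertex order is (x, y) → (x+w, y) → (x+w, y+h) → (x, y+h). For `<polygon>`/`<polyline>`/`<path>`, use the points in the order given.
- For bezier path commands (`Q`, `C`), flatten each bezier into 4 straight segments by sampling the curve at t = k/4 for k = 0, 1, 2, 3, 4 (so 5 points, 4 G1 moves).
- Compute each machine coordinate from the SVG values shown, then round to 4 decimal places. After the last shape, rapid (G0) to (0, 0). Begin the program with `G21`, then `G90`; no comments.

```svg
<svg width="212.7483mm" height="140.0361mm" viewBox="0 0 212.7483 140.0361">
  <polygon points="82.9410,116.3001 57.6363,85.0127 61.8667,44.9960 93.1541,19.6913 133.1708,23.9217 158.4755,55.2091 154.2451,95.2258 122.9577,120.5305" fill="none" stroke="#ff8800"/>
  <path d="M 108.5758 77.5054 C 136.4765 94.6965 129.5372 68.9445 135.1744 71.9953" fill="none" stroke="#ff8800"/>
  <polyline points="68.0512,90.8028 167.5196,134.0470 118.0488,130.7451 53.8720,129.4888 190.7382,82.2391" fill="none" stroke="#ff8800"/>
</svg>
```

G21
G90
G0 X82.9410 Y23.7360
M4 S247
G1 X57.6363 Y55.0234 F2705
G1 X61.8667 Y95.0401
G1 X93.1541 Y120.3448
G1 X133.1708 Y116.1144
G1 X158.4755 Y84.8270
G1 X154.2451 Y44.8103
G1 X122.9577 Y19.5056
G1 X82.9410 Y23.7360
M5
G0 X108.5758 Y62.5307
M4 S247
G1 X123.7097 Y56.5682 F2705
G1 X130.2239 Y59.9831
G1 X132.5637 Y66.0494
G1 X135.1744 Y68.0408
M5
G0 X68.0512 Y49.2333
M4 S247
G1 X167.5196 Y5.9891 F2705
G1 X118.0488 Y9.2910
G1 X53.8720 Y10.5473
G1 X190.7382 Y57.7970
M5
G0 X0.0000 Y0.0000

1 u = 1 mm; y_m = 140.0361 − y.

[1] `<polygon>` regular polygon, #ff8800→engrave S247 F2705: (82.9410,23.7360) → (57.6363,55.0234) → (61.8667,95.0401) → (93.1541,120.3448) → (133.1708,116.1144) → (158.4755,84.8270) → (154.2451,44.8103) → (122.9577,19.5056) → (82.9410,23.7360) (closed)

[2] `<path>` cubic bezier, #ff8800→engrave S247 F2705: (108.5758,62.5307) → (123.7097,56.5682) → (130.2239,59.9831) → (132.5637,66.0494) → (135.1744,68.0408)

[3] `<polyline>` open polyline, #ff8800→engrave S247 F2705: (68.0512,49.2333) → (167.5196,5.9891) → (118.0488,9.2910) → (53.8720,10.5473) → (190.7382,57.7970)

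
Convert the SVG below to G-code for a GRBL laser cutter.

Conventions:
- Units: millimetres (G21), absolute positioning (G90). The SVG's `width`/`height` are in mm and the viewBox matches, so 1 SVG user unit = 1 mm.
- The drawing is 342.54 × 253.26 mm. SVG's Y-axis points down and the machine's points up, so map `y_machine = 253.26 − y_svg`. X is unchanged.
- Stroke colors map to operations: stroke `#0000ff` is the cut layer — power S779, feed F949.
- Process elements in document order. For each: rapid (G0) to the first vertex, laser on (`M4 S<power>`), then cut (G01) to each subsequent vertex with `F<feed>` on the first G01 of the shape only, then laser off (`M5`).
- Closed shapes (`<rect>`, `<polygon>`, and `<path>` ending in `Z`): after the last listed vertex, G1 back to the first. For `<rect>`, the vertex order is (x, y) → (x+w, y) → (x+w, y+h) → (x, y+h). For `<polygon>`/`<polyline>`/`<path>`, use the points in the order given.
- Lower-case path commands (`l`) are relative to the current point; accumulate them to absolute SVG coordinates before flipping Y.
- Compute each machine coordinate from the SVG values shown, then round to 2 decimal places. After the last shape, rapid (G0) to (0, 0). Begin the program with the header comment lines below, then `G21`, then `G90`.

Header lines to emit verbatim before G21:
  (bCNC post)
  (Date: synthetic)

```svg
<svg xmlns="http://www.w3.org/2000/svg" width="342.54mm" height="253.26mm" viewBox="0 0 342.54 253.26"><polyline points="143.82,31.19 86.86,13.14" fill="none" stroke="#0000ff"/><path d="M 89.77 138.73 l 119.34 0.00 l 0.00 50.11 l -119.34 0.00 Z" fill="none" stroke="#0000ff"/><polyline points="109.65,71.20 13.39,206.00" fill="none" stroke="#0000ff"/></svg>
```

1 u = 1 mm; y_m = 253.26 − y.

[1] `<polyline>` line segment, #0000ff→cut S779 F949: (143.82,222.07) → (86.86,240.12)

[2] `<path>` rectangle, #0000ff→cut S779 F949: (89.77,114.53) → (209.11,114.53) → (209.11,64.42) → (89.77,64.42) → (89.77,114.53) (closed)

[3] `<polyline>` line segment, #0000ff→cut S779 F949: (109.65,182.06) → (13.39,47.26)

(bCNC post)
(Date: synthetic)
G21
G90
G0 X143.82 Y222.07
M4 S779
G01 X86.86 Y240.12 F949
M5
G0 X89.77 Y114.53
M4 S779
G01 X209.11 Y114.53 F949
G01 X209.11 Y64.42
G01 X89.77 Y64.42
G01 X89.77 Y114.53
M5
G0 X109.65 Y182.06
M4 S779
G01 X13.39 Y47.26 F949
M5
G0 X0.00 Y0.00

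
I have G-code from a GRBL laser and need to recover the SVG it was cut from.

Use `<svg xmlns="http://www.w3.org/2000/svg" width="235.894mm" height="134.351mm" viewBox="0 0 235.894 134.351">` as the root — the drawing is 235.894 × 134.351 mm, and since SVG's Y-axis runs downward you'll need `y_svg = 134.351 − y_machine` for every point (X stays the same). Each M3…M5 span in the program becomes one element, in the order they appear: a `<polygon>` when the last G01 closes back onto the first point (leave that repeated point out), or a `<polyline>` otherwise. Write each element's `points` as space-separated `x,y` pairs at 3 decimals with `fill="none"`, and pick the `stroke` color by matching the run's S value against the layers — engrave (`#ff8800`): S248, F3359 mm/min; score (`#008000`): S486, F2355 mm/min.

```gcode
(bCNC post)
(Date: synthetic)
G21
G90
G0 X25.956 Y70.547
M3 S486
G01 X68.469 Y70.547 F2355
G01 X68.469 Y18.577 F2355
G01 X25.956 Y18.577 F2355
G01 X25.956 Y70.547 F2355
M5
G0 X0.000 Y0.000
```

<svg xmlns="http://www.w3.org/2000/svg" width="235.894mm" height="134.351mm" viewBox="0 0 235.894 134.351">
  <polygon points="25.956,63.804 68.469,63.804 68.469,115.774 25.956,115.774" fill="none" stroke="#008000"/>
</svg>

y_svg = 134.351 − y_m. Every run uses S486, so all elements get stroke `#008000` (score).

[1] closed run; points: 25.956,63.804 68.469,63.804 68.469,115.774 25.956,115.774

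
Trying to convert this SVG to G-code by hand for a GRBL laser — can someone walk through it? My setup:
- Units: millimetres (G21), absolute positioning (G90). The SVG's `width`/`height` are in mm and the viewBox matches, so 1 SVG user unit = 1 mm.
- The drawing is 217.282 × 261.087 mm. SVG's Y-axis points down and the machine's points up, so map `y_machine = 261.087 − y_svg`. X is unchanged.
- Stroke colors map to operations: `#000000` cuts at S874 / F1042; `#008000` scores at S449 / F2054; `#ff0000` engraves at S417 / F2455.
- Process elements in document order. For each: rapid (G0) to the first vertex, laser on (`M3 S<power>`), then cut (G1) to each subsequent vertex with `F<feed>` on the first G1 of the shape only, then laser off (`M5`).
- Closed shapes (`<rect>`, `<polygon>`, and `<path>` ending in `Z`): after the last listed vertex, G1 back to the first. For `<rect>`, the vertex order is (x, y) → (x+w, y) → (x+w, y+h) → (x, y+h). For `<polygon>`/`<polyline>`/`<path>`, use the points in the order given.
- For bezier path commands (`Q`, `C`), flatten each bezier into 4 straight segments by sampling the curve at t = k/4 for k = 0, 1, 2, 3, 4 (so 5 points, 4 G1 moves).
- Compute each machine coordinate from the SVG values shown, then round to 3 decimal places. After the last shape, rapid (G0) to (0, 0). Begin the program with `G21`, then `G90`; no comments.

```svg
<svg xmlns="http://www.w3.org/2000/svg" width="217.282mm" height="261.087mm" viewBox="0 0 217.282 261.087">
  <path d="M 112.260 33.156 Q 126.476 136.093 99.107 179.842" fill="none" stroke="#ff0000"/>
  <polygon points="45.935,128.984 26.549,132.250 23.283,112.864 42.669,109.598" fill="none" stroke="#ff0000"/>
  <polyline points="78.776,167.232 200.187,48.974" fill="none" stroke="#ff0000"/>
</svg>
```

G21
G90
G0 X112.260 Y227.931
M3 S417
G1 X116.769 Y180.162 F2455
G1 X116.080 Y139.791
G1 X110.192 Y106.819
G1 X99.107 Y81.245
M5
G0 X45.935 Y132.103
M3 S417
G1 X26.549 Y128.837 F2455
G1 X23.283 Y148.223
G1 X42.669 Y151.489
G1 X45.935 Y132.103
M5
G0 X78.776 Y93.855
M3 S417
G1 X200.187 Y212.113 F2455
M5
G0 X0.000 Y0.000

viewBox `0 0 217.282 261.087` with mm width/height → 1 unit = 1 mm. Flip: y_m = 261.087 − y_svg.

**Shape 1** — `<path>` quadratic bezier, stroke `#ff0000` → engrave (S417, F2455). Control points (SVG): P0=(112.260,33.156), P1=(126.476,136.093), P2=(99.107,179.842); sampled at t=k/4. Machine vertices: (112.260,227.931) → (116.769,180.162) → (116.080,139.791) → (110.192,106.819) → (99.107,81.245). Open path.

**Shape 2** — `<polygon>` regular polygon, stroke `#ff0000` → engrave (S417, F2455). Machine vertices: (45.935,132.103) → (26.549,128.837) → (23.283,148.223) → (42.669,151.489) → (45.935,132.103). Closed: final G1 returns to the first vertex.

**Shape 3** — `<polyline>` line segment, stroke `#ff0000` → engrave (S417, F2455). Machine vertices: (78.776,93.855) → (200.187,212.113). Open path.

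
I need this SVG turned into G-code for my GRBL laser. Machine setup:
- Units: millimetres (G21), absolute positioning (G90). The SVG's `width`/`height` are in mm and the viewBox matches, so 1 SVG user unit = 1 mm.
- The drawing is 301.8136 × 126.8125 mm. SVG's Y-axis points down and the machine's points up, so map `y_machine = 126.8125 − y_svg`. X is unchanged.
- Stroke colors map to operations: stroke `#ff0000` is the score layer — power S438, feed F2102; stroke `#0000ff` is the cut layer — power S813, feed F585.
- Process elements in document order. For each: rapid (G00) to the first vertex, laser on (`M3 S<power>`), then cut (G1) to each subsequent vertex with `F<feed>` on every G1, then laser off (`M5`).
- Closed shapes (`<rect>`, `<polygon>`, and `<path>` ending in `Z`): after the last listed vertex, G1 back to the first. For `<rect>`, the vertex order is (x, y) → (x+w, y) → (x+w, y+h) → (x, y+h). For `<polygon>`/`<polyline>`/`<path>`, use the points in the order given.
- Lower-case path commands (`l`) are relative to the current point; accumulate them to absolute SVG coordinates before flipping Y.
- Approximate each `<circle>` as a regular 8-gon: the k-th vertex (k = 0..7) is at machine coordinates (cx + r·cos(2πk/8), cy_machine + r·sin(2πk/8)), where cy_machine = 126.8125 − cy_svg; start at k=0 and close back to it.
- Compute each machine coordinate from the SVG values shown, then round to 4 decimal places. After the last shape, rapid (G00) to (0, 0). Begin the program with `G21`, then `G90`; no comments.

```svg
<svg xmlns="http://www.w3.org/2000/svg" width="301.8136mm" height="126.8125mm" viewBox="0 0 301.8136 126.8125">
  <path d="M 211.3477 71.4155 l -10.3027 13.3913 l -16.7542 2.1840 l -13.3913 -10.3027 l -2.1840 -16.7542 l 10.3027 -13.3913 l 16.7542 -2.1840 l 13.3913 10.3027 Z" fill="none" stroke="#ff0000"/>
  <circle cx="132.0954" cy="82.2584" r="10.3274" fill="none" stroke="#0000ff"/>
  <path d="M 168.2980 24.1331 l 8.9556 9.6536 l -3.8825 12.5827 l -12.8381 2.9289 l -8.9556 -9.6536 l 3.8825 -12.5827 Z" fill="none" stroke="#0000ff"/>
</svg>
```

G21
G90
G00 X211.3477 Y55.3970
M3 S438
G1 X201.0450 Y42.0057 F2102
G1 X184.2908 Y39.8217 F2102
G1 X170.8995 Y50.1244 F2102
G1 X168.7155 Y66.8786 F2102
G1 X179.0182 Y80.2699 F2102
G1 X195.7724 Y82.4539 F2102
G1 X209.1637 Y72.1512 F2102
G1 X211.3477 Y55.3970 F2102
M5
G00 X142.4228 Y44.5541
M3 S813
G1 X139.3980 Y51.8567 F585
G1 X132.0954 Y54.8815 F585
G1 X124.7928 Y51.8567 F585
G1 X121.7680 Y44.5541 F585
G1 X124.7928 Y37.2515 F585
G1 X132.0954 Y34.2267 F585
G1 X139.3980 Y37.2515 F585
G1 X142.4228 Y44.5541 F585
M5
G00 X168.2980 Y102.6794
M3 S813
G1 X177.2536 Y93.0258 F585
G1 X173.3711 Y80.4431 F585
G1 X160.5330 Y77.5142 F585
G1 X151.5774 Y87.1678 F585
G1 X155.4599 Y99.7505 F585
G1 X168.2980 Y102.6794 F585
M5
G00 X0.0000 Y0.0000

1 u = 1 mm; y_m = 126.8125 − y.

[1] `<path>` regular polygon, #ff0000→score S438 F2102: (211.3477,55.3970) → (201.0450,42.0057) → (184.2908,39.8217) → (170.8995,50.1244) → (168.7155,66.8786) → (179.0182,80.2699) → (195.7724,82.4539) → (209.1637,72.1512) → (211.3477,55.3970) (closed)

[2] `<circle>` circle, #0000ff→cut S813 F585: (142.4228,44.5541) → (139.3980,51.8567) → (132.0954,54.8815) → (124.7928,51.8567) → (121.7680,44.5541) → (124.7928,37.2515) → (132.0954,34.2267) → (139.3980,37.2515) → (142.4228,44.5541) (closed)

[3] `<path>` regular polygon, #0000ff→cut S813 F585: (168.2980,102.6794) → (177.2536,93.0258) → (173.3711,80.4431) → (160.5330,77.5142) → (151.5774,87.1678) → (155.4599,99.7505) → (168.2980,102.6794) (closed)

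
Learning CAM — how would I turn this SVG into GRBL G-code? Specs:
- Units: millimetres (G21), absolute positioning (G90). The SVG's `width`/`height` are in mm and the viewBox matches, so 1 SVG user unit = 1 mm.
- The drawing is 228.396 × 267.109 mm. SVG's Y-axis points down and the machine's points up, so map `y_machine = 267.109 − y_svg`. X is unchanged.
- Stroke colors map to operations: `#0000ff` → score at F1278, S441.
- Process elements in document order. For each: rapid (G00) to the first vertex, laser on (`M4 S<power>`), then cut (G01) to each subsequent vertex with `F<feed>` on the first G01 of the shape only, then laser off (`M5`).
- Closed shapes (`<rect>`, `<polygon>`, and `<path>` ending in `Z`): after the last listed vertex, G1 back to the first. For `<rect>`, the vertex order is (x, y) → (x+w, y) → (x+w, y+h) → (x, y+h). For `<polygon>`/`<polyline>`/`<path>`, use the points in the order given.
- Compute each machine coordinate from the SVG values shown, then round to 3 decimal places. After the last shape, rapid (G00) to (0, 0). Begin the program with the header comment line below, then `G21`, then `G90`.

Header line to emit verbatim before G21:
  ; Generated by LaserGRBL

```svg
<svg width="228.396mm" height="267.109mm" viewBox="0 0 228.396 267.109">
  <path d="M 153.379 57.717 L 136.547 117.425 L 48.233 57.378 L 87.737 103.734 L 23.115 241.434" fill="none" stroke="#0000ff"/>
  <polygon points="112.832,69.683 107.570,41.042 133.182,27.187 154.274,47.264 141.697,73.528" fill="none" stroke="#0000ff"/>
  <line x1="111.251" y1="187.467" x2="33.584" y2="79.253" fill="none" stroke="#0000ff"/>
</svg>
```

Since the viewBox matches the mm dimensions, user units are millimetres directly. The only transform is the Y-flip y_m = 267.109 − y_svg.

Shape 1 is a open polyline drawn with `<path>`. Its stroke #0000ff means score at S441, F1278. After flipping Y the toolpath is (153.379,209.392) → (136.547,149.684) → (48.233,209.731) → (87.737,163.375) → (23.115,25.675).

Shape 2 is a regular polygon drawn with `<polygon>`. Its stroke #0000ff means score at S441, F1278. After flipping Y the toolpath is (112.832,197.426) → (107.570,226.067) → (133.182,239.922) → (154.274,219.845) → (141.697,193.581) → (112.832,197.426), returning to the start.

Shape 3 is a line segment drawn with `<line>`. Its stroke #0000ff means score at S441, F1278. After flipping Y the toolpath is (111.251,79.642) → (33.584,187.856).

; Generated by LaserGRBL
G21
G90
G00 X153.379 Y209.392
M4 S441
G01 X136.547 Y149.684 F1278
G01 X48.233 Y209.731
G01 X87.737 Y163.375
G01 X23.115 Y25.675
M5
G00 X112.832 Y197.426
M4 S441
G01 X107.570 Y226.067 F1278
G01 X133.182 Y239.922
G01 X154.274 Y219.845
G01 X141.697 Y193.581
G01 X112.832 Y197.426
M5
G00 X111.251 Y79.642
M4 S441
G01 X33.584 Y187.856 F1278
M5
G00 X0.000 Y0.000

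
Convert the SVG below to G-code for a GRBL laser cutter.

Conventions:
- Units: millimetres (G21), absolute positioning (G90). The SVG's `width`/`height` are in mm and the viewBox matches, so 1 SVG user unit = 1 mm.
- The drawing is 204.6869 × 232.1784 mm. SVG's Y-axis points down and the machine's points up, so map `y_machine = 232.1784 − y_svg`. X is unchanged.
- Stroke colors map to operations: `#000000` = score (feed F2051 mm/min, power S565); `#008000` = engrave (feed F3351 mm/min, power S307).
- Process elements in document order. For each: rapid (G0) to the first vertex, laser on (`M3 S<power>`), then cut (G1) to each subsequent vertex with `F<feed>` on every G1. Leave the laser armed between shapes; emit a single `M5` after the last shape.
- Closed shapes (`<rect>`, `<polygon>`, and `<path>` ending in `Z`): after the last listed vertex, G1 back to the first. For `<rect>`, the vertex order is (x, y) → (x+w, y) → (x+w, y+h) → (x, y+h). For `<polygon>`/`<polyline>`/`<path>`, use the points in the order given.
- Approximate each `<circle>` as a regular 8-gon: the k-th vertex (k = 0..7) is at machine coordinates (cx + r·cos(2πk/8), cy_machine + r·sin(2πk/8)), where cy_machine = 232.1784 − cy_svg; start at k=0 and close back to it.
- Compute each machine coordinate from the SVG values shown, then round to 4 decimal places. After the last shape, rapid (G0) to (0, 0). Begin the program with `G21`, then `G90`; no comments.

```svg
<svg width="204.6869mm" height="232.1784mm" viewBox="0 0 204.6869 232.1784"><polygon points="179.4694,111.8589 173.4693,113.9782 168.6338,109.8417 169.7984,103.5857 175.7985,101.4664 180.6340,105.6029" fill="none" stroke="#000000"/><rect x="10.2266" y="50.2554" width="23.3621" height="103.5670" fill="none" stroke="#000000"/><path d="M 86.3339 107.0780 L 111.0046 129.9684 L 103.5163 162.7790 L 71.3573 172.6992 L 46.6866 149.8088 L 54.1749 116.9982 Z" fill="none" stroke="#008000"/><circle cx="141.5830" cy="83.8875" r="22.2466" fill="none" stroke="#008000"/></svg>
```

G21
G90
G0 X179.4694 Y120.3195
M3 S565
G1 X173.4693 Y118.2002 F2051
G1 X168.6338 Y122.3367 F2051
G1 X169.7984 Y128.5927 F2051
G1 X175.7985 Y130.7120 F2051
G1 X180.6340 Y126.5755 F2051
G1 X179.4694 Y120.3195 F2051
G0 X10.2266 Y181.9230
M3 S565
G1 X33.5887 Y181.9230 F2051
G1 X33.5887 Y78.3560 F2051
G1 X10.2266 Y78.3560 F2051
G1 X10.2266 Y181.9230 F2051
G0 X86.3339 Y125.1004
M3 S307
G1 X111.0046 Y102.2100 F3351
G1 X103.5163 Y69.3994 F3351
G1 X71.3573 Y59.4792 F3351
G1 X46.6866 Y82.3696 F3351
G1 X54.1749 Y115.1802 F3351
G1 X86.3339 Y125.1004 F3351
G0 X163.8296 Y148.2909
M3 S307
G1 X157.3137 Y164.0216 F3351
G1 X141.5830 Y170.5375 F3351
G1 X125.8523 Y164.0216 F3351
G1 X119.3364 Y148.2909 F3351
G1 X125.8523 Y132.5602 F3351
G1 X141.5830 Y126.0443 F3351
G1 X157.3137 Y132.5602 F3351
G1 X163.8296 Y148.2909 F3351
M5
G0 X0.0000 Y0.0000

Since the viewBox matches the mm dimensions, user units are millimetres directly. The only transform is the Y-flip y_m = 232.1784 − y_svg.

Shape 1 is a regular polygon drawn with `<polygon>`. Its stroke #000000 means score at S565, F2051. After flipping Y the toolpath is (179.4694,120.3195) → (173.4693,118.2002) → (168.6338,122.3367) → (169.7984,128.5927) → (175.7985,130.7120) → (180.6340,126.5755) → (179.4694,120.3195), returning to the start.

Shape 2 is a rectangle drawn with `<rect>`. Its stroke #000000 means score at S565, F2051. After flipping Y the toolpath is (10.2266,181.9230) → (33.5887,181.9230) → (33.5887,78.3560) → (10.2266,78.3560) → (10.2266,181.9230), returning to the start.

Shape 3 is a regular polygon drawn with `<path>`. Its stroke #008000 means engrave at S307, F3351. After flipping Y the toolpath is (86.3339,125.1004) → (111.0046,102.2100) → (103.5163,69.3994) → (71.3573,59.4792) → (46.6866,82.3696) → (54.1749,115.1802) → (86.3339,125.1004), returning to the start.

Shape 4 is a circle drawn with `<circle>`. Its stroke #008000 means engrave at S307, F3351. After flipping Y the toolpath is (163.8296,148.2909) → (157.3137,164.0216) → (141.5830,170.5375) → (125.8523,164.0216) → (119.3364,148.2909) → (125.8523,132.5602) → (141.5830,126.0443) → (157.3137,132.5602) → (163.8296,148.2909), returning to the start.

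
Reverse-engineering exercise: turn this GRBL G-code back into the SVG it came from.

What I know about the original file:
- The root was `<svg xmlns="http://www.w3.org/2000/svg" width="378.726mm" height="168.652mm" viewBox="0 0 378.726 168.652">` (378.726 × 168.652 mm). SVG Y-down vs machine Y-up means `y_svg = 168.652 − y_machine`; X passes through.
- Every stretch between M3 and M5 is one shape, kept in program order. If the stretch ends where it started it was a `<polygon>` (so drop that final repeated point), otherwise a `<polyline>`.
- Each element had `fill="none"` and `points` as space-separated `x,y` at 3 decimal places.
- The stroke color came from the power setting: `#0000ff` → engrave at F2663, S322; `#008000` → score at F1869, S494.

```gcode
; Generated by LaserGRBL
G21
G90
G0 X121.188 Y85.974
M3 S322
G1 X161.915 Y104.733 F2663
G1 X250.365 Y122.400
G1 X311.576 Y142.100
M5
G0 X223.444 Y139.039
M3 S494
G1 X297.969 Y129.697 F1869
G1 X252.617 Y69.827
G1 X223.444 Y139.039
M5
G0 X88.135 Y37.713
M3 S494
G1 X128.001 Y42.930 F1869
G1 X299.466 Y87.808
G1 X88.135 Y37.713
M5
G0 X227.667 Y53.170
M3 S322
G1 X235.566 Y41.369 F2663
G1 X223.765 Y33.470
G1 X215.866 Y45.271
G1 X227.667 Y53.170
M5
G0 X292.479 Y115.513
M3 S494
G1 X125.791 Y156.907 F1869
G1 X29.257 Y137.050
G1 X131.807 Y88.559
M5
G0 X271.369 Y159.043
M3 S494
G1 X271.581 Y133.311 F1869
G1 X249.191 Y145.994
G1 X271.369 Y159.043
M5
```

Each laser-on run becomes one SVG element. Flip Y back into SVG space with y_svg = 168.652 − y_machine.

Run 1: power S322 maps to stroke `#0000ff` (engrave). The run is open, so emit a `<polyline>` with points (Y-flipped): 121.188,82.678 161.915,63.919 250.365,46.252 311.576,26.552.

Run 2: power S494 maps to stroke `#008000` (score). The run returns to its start, so emit a `<polygon>` with points (Y-flipped): 223.444,29.613 297.969,38.955 252.617,98.825.

Run 3: power S494 maps to stroke `#008000` (score). The run returns to its start, so emit a `<polygon>` with points (Y-flipped): 88.135,130.939 128.001,125.722 299.466,80.844.

Run 4: S322 ⇒ engrave layer `#0000ff`. The run returns to its start, so emit a `<polygon>` with points (Y-flipped): 227.667,115.482 235.566,127.283 223.765,135.182 215.866,123.381.

Run 5: power S494 maps to stroke `#008000` (score). The run is open, so emit a `<polyline>` with points (Y-flipped): 292.479,53.139 125.791,11.745 29.257,31.602 131.807,80.093.

Run 6: power S494 maps to stroke `#008000` (score). The run returns to its start, so emit a `<polygon>` with points (Y-flipped): 271.369,9.609 271.581,35.341 249.191,22.658.

<svg xmlns="http://www.w3.org/2000/svg" width="378.726mm" height="168.652mm" viewBox="0 0 378.726 168.652">
  <polyline points="121.188,82.678 161.915,63.919 250.365,46.252 311.576,26.552" fill="none" stroke="#0000ff"/>
  <polygon points="223.444,29.613 297.969,38.955 252.617,98.825" fill="none" stroke="#008000"/>
  <polygon points="88.135,130.939 128.001,125.722 299.466,80.844" fill="none" stroke="#008000"/>
  <polygon points="227.667,115.482 235.566,127.283 223.765,135.182 215.866,123.381" fill="none" stroke="#0000ff"/>
  <polyline points="292.479,53.139 125.791,11.745 29.257,31.602 131.807,80.093" fill="none" stroke="#008000"/>
  <polygon points="271.369,9.609 271.581,35.341 249.191,22.658" fill="none" stroke="#008000"/>
</svg>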